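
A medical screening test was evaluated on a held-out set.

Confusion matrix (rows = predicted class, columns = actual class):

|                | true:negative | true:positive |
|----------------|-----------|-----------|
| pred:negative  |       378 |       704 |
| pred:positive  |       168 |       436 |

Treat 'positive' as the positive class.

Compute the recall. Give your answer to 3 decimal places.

Recall = TP/(TP+FN) = 436/(436+704) = 436/1140 = 0.382

0.382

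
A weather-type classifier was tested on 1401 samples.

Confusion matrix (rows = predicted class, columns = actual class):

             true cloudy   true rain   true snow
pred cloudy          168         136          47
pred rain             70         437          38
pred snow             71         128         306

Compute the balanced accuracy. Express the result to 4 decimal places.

0.6499

Balanced accuracy = mean of per-class recall.
  cloudy: recall = 168/309 = 0.54369
  rain: recall = 437/701 = 0.62340
  snow: recall = 306/391 = 0.78261
Mean = (0.54369 + 0.62340 + 0.78261) / 3 = 0.6499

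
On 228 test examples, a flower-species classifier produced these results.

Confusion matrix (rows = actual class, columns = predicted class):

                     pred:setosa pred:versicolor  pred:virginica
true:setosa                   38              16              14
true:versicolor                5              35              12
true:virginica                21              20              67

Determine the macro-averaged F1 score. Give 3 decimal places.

0.604

Per-class F1 score (2·TP/(2·TP+FP+FN)):
  setosa: TP=38, FP=5+21=26, FN=16+14=30 → 76/132 = 0.5758
  versicolor: TP=35, FP=16+20=36, FN=5+12=17 → 70/123 = 0.5691
  virginica: TP=67, FP=14+12=26, FN=21+20=41 → 134/201 = 0.6667
Macro-F1 score = mean = (0.5758 + 0.5691 + 0.6667) / 3 = 0.604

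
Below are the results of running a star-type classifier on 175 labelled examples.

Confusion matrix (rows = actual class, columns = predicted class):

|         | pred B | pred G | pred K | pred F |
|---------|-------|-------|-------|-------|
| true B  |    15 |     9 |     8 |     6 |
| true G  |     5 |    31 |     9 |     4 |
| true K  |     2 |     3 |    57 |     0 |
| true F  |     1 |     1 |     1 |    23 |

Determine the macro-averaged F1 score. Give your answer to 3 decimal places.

Per-class F1 score (2·TP/(2·TP+FP+FN)):
  B: TP=15, FP=5+2+1=8, FN=9+8+6=23 → 30/61 = 0.4918
  G: TP=31, FP=9+3+1=13, FN=5+9+4=18 → 62/93 = 0.6667
  K: TP=57, FP=8+9+1=18, FN=2+3+0=5 → 114/137 = 0.8321
  F: TP=23, FP=6+4+0=10, FN=1+1+1=3 → 46/59 = 0.7797
Macro-F1 score = mean = (0.4918 + 0.6667 + 0.8321 + 0.7797) / 4 = 0.693

0.693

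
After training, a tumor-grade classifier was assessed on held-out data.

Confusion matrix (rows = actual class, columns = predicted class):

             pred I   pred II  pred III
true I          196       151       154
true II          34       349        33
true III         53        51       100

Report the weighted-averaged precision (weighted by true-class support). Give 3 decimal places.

Per-class precision (TP/(TP+FP)):
  I: TP=196, FP=34+53=87 → 196/283 = 0.6926
  II: TP=349, FP=151+51=202 → 349/551 = 0.6334
  III: TP=100, FP=154+33=187 → 100/287 = 0.3484
Weighted-precision = Σ (supportᵢ/N)·precisionᵢ with N=1121: (501/1121)·0.6926 + (416/1121)·0.6334 + (204/1121)·0.3484 = 0.608

0.608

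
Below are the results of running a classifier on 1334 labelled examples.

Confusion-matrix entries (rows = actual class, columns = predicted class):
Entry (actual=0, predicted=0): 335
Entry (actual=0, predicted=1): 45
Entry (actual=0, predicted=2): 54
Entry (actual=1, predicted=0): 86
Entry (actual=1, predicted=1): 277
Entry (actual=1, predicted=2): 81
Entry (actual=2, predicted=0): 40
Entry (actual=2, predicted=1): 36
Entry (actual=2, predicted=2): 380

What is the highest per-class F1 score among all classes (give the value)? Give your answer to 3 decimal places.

Per-class F1 score (2·TP/(2·TP+FP+FN)):
  0: TP=335, FP=86+40=126, FN=45+54=99 → 670/895 = 0.7486
  1: TP=277, FP=45+36=81, FN=86+81=167 → 554/802 = 0.6908
  2: TP=380, FP=54+81=135, FN=40+36=76 → 760/971 = 0.7827
Highest is class '2' with F1 score = 0.783.

0.783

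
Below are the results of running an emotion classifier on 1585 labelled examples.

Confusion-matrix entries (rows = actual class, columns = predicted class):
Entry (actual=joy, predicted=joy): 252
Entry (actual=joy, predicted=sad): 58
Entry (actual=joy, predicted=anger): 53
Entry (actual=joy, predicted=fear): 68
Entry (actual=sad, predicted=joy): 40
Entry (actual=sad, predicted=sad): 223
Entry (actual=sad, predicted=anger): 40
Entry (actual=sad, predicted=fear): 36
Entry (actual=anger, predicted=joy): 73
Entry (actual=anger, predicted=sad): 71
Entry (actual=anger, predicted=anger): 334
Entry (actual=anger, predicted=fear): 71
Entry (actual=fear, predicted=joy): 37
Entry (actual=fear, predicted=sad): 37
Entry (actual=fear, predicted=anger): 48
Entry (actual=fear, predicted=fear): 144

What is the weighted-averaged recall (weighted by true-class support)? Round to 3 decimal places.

0.601

Per-class recall (TP/(TP+FN)):
  joy: TP=252, FN=58+53+68=179 → 252/431 = 0.5847
  sad: TP=223, FN=40+40+36=116 → 223/339 = 0.6578
  anger: TP=334, FN=73+71+71=215 → 334/549 = 0.6084
  fear: TP=144, FN=37+37+48=122 → 144/266 = 0.5414
Weighted-recall = Σ (supportᵢ/N)·recallᵢ with N=1585: (431/1585)·0.5847 + (339/1585)·0.6578 + (549/1585)·0.6084 + (266/1585)·0.5414 = 0.601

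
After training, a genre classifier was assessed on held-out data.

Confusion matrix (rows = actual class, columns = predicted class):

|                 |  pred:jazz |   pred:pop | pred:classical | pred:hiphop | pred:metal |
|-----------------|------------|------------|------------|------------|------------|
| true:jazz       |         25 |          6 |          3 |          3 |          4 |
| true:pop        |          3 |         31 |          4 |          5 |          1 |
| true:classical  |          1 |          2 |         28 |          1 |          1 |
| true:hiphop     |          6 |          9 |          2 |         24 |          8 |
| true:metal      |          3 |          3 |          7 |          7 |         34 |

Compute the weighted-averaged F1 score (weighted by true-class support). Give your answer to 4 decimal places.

0.6384

Per-class F1 score (2·TP/(2·TP+FP+FN)):
  jazz: TP=25, FP=3+1+6+3=13, FN=6+3+3+4=16 → 50/79 = 0.63291
  pop: TP=31, FP=6+2+9+3=20, FN=3+4+5+1=13 → 62/95 = 0.65263
  classical: TP=28, FP=3+4+2+7=16, FN=1+2+1+1=5 → 56/77 = 0.72727
  hiphop: TP=24, FP=3+5+1+7=16, FN=6+9+2+8=25 → 48/89 = 0.53933
  metal: TP=34, FP=4+1+1+8=14, FN=3+3+7+7=20 → 68/102 = 0.66667
Weighted-F1 score = Σ (supportᵢ/N)·F1 scoreᵢ with N=221: (41/221)·0.63291 + (44/221)·0.65263 + (33/221)·0.72727 + (49/221)·0.53933 + (54/221)·0.66667 = 0.6384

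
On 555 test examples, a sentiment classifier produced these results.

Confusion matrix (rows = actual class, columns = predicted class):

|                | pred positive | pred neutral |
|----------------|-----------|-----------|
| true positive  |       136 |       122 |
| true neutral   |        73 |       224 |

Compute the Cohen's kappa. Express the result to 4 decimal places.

0.2849

Observed agreement pₒ = trace/N = 360/555 = 0.64865
Expected agreement pₑ = Σ (rowᵢ·colᵢ)/N² = (258·209 + 297·346)/555² = 0.50867
κ = (pₒ − pₑ)/(1 − pₑ) = (0.64865 − 0.50867)/(1 − 0.50867) = 0.2849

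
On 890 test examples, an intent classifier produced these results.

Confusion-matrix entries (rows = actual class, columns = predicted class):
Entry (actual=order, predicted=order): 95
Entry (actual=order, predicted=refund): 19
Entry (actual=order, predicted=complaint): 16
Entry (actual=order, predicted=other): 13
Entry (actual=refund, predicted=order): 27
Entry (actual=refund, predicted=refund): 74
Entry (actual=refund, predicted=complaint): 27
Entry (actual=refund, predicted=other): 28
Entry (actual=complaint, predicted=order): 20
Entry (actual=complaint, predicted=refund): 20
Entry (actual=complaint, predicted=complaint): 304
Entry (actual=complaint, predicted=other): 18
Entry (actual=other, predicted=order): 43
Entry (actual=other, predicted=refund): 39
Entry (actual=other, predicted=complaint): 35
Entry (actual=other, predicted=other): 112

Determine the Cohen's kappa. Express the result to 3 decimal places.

0.519

Observed agreement pₒ = trace/N = 585/890 = 0.6573
Expected agreement pₑ = Σ (rowᵢ·colᵢ)/N² = (143·185 + 156·152 + 362·382 + 229·171)/890² = 0.2874
κ = (pₒ − pₑ)/(1 − pₑ) = (0.6573 − 0.2874)/(1 − 0.2874) = 0.519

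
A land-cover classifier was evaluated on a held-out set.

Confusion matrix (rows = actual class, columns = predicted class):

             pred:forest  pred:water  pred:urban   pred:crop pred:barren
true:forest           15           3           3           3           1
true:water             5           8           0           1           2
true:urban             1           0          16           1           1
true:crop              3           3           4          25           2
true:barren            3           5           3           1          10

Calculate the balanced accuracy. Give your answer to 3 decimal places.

Balanced accuracy = mean of per-class recall.
  forest: recall = 15/25 = 0.6000
  water: recall = 8/16 = 0.5000
  urban: recall = 16/19 = 0.8421
  crop: recall = 25/37 = 0.6757
  barren: recall = 10/22 = 0.4545
Mean = (0.6000 + 0.5000 + 0.8421 + 0.6757 + 0.4545) / 5 = 0.614

0.614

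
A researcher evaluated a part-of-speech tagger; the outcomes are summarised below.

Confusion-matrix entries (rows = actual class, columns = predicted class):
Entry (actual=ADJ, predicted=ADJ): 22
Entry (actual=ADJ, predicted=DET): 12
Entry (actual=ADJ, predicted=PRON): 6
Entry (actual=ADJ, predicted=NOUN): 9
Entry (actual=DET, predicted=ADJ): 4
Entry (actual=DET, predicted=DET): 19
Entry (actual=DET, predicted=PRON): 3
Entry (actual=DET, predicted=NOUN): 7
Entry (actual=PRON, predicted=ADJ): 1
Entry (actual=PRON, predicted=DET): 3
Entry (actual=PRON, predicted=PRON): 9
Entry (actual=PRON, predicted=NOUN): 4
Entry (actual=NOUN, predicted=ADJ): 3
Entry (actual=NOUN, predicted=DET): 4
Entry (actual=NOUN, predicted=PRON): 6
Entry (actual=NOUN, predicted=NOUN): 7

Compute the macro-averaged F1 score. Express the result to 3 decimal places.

Per-class F1 score (2·TP/(2·TP+FP+FN)):
  ADJ: TP=22, FP=4+1+3=8, FN=12+6+9=27 → 44/79 = 0.5570
  DET: TP=19, FP=12+3+4=19, FN=4+3+7=14 → 38/71 = 0.5352
  PRON: TP=9, FP=6+3+6=15, FN=1+3+4=8 → 18/41 = 0.4390
  NOUN: TP=7, FP=9+7+4=20, FN=3+4+6=13 → 14/47 = 0.2979
Macro-F1 score = mean = (0.5570 + 0.5352 + 0.4390 + 0.2979) / 4 = 0.457

0.457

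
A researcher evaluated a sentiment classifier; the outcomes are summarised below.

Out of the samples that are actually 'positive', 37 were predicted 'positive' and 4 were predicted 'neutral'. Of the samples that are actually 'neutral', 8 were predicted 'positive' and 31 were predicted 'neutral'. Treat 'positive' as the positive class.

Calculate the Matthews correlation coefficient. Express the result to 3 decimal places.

0.703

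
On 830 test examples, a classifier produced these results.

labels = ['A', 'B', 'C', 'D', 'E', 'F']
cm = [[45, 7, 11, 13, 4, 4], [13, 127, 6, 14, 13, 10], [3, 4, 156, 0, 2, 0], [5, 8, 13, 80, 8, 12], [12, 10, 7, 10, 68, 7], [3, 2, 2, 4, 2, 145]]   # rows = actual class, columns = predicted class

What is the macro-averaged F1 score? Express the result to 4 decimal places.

Per-class F1 score (2·TP/(2·TP+FP+FN)):
  A: TP=45, FP=13+3+5+12+3=36, FN=7+11+13+4+4=39 → 90/165 = 0.54545
  B: TP=127, FP=7+4+8+10+2=31, FN=13+6+14+13+10=56 → 254/341 = 0.74487
  C: TP=156, FP=11+6+13+7+2=39, FN=3+4+0+2+0=9 → 312/360 = 0.86667
  D: TP=80, FP=13+14+0+10+4=41, FN=5+8+13+8+12=46 → 160/247 = 0.64777
  E: TP=68, FP=4+13+2+8+2=29, FN=12+10+7+10+7=46 → 136/211 = 0.64455
  F: TP=145, FP=4+10+0+12+7=33, FN=3+2+2+4+2=13 → 290/336 = 0.86310
Macro-F1 score = mean = (0.54545 + 0.74487 + 0.86667 + 0.64777 + 0.64455 + 0.86310) / 6 = 0.7187

0.7187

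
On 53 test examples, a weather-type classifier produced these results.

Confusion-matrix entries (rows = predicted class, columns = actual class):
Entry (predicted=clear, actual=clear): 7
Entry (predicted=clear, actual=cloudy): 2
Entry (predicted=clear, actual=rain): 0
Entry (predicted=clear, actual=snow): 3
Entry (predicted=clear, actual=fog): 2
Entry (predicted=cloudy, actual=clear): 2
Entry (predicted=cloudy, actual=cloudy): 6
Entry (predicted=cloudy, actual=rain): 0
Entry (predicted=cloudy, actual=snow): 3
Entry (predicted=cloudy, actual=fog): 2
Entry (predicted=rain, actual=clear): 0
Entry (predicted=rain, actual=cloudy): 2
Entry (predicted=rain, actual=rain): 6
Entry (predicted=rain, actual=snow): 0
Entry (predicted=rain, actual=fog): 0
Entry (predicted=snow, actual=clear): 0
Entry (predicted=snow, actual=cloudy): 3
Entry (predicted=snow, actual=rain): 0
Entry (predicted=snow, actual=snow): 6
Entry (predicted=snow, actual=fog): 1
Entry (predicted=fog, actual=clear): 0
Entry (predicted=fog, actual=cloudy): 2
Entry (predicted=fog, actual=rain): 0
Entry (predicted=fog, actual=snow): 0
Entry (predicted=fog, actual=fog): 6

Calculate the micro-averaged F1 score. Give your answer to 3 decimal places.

0.585

Micro-averaging pools counts across classes: ΣTP=31, ΣFP=22, ΣFN=22.
Micro-F1 score = 2·TP/(2·TP+FP+FN) on pooled counts = 0.585 (equals overall accuracy in single-label multiclass).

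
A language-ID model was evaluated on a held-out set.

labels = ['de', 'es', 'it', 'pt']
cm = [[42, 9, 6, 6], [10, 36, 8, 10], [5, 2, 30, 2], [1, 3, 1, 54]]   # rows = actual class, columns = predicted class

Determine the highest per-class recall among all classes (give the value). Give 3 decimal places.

0.915

Per-class recall (TP/(TP+FN)):
  de: TP=42, FN=9+6+6=21 → 42/63 = 0.6667
  es: TP=36, FN=10+8+10=28 → 36/64 = 0.5625
  it: TP=30, FN=5+2+2=9 → 30/39 = 0.7692
  pt: TP=54, FN=1+3+1=5 → 54/59 = 0.9153
Highest is class 'pt' with recall = 0.915.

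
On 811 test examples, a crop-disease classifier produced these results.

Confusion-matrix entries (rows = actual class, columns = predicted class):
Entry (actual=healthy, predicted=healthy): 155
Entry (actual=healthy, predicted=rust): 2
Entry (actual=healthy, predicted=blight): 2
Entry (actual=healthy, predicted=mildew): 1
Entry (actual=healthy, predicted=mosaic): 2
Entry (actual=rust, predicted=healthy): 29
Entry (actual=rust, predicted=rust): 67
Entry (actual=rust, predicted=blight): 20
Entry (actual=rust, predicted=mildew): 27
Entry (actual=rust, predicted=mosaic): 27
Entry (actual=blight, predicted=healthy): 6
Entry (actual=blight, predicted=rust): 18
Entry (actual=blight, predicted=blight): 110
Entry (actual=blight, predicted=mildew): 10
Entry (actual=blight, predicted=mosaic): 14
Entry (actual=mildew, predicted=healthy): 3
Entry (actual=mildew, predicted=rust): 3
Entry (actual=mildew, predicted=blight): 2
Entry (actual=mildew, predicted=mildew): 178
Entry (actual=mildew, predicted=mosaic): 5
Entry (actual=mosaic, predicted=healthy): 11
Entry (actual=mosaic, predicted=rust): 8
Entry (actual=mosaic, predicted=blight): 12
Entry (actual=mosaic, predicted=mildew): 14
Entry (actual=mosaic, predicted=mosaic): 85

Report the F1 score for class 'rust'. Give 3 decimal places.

0.500

Treat 'rust' as positive and all other classes as negative.
F1 score = 2·TP/(2·TP+FP+FN).
rust: TP=67, FP=2+18+3+8=31, FN=29+20+27+27=103 → 134/268 = 0.5000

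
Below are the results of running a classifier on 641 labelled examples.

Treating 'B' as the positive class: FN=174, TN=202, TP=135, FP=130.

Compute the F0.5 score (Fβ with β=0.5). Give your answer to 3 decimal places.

0.493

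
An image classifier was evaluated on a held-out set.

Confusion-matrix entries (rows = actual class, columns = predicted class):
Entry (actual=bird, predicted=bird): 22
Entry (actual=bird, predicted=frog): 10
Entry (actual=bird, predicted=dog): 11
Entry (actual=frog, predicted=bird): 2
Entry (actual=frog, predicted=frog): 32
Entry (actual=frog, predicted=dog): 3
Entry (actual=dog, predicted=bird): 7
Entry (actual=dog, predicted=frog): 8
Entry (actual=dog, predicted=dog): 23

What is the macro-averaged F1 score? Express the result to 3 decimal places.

0.648

Per-class F1 score (2·TP/(2·TP+FP+FN)):
  bird: TP=22, FP=2+7=9, FN=10+11=21 → 44/74 = 0.5946
  frog: TP=32, FP=10+8=18, FN=2+3=5 → 64/87 = 0.7356
  dog: TP=23, FP=11+3=14, FN=7+8=15 → 46/75 = 0.6133
Macro-F1 score = mean = (0.5946 + 0.7356 + 0.6133) / 3 = 0.648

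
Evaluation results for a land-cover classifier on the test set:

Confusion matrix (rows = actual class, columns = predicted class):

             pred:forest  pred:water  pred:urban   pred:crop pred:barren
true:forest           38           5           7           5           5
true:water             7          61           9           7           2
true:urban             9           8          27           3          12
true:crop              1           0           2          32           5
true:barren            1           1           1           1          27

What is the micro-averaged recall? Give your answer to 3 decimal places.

Micro-averaging pools counts across classes: ΣTP=185, ΣFP=91, ΣFN=91.
Micro-recall = TP/(TP+FN) on pooled counts = 0.670 (equals overall accuracy in single-label multiclass).

0.670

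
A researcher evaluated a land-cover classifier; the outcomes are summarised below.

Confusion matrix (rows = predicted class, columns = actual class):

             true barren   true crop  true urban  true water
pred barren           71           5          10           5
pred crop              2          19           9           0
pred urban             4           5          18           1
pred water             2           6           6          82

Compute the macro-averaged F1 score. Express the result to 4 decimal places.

Per-class F1 score (2·TP/(2·TP+FP+FN)):
  barren: TP=71, FP=5+10+5=20, FN=2+4+2=8 → 142/170 = 0.83529
  crop: TP=19, FP=2+9+0=11, FN=5+5+6=16 → 38/65 = 0.58462
  urban: TP=18, FP=4+5+1=10, FN=10+9+6=25 → 36/71 = 0.50704
  water: TP=82, FP=2+6+6=14, FN=5+0+1=6 → 164/184 = 0.89130
Macro-F1 score = mean = (0.83529 + 0.58462 + 0.50704 + 0.89130) / 4 = 0.7046

0.7046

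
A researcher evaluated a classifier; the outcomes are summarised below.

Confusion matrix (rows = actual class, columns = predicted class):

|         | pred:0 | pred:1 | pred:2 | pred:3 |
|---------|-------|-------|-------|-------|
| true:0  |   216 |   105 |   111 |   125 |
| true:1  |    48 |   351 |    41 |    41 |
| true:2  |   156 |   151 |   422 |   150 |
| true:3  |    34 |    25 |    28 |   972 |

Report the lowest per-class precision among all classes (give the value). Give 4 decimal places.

0.4758

Per-class precision (TP/(TP+FP)):
  0: TP=216, FP=48+156+34=238 → 216/454 = 0.47577
  1: TP=351, FP=105+151+25=281 → 351/632 = 0.55538
  2: TP=422, FP=111+41+28=180 → 422/602 = 0.70100
  3: TP=972, FP=125+41+150=316 → 972/1288 = 0.75466
Lowest is class '0' with precision = 0.4758.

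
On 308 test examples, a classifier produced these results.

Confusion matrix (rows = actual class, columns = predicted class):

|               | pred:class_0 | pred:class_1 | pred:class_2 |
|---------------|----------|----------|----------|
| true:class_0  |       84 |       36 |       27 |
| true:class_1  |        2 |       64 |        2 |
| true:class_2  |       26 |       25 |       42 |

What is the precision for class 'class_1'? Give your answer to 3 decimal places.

0.512

precision = TP/(TP+FP).
class_1: TP=64, FP=36+25=61 → 64/125 = 0.5120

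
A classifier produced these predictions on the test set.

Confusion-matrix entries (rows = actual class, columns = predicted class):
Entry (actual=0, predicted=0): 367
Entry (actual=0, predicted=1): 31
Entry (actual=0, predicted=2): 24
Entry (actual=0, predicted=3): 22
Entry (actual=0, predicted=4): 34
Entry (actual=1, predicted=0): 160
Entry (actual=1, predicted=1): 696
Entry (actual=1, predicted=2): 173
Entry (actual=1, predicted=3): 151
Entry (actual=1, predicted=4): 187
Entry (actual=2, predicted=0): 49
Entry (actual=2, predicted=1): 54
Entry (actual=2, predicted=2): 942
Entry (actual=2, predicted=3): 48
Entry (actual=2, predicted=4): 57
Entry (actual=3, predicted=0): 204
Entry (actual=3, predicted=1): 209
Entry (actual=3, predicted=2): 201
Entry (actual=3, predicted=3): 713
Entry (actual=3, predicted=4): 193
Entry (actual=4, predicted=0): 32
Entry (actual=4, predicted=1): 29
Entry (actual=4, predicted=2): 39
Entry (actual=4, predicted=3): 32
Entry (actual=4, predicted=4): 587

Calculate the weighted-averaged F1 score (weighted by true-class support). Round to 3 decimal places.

0.625

Per-class F1 score (2·TP/(2·TP+FP+FN)):
  0: TP=367, FP=160+49+204+32=445, FN=31+24+22+34=111 → 734/1290 = 0.5690
  1: TP=696, FP=31+54+209+29=323, FN=160+173+151+187=671 → 1392/2386 = 0.5834
  2: TP=942, FP=24+173+201+39=437, FN=49+54+48+57=208 → 1884/2529 = 0.7450
  3: TP=713, FP=22+151+48+32=253, FN=204+209+201+193=807 → 1426/2486 = 0.5736
  4: TP=587, FP=34+187+57+193=471, FN=32+29+39+32=132 → 1174/1777 = 0.6607
Weighted-F1 score = Σ (supportᵢ/N)·F1 scoreᵢ with N=5234: (478/5234)·0.5690 + (1367/5234)·0.5834 + (1150/5234)·0.7450 + (1520/5234)·0.5736 + (719/5234)·0.6607 = 0.625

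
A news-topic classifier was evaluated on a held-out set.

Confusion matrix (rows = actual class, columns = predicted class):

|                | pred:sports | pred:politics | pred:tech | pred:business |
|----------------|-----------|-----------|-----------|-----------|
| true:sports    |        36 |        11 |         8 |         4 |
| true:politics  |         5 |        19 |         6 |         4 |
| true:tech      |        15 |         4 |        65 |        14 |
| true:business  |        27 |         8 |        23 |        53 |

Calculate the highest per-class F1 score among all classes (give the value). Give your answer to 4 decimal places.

0.6500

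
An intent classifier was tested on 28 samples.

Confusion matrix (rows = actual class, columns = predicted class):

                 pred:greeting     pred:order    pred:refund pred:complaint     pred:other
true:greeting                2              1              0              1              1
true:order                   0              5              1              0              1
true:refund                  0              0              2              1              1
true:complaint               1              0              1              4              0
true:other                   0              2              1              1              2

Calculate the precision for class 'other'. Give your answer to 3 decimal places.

Treat 'other' as positive and all other classes as negative.
precision = TP/(TP+FP).
other: TP=2, FP=1+1+1+0=3 → 2/5 = 0.4000

0.400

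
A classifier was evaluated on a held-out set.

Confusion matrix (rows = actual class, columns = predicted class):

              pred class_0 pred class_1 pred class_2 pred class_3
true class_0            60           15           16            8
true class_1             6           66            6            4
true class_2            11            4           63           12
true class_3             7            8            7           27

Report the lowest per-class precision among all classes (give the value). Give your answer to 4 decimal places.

0.5294

Per-class precision (TP/(TP+FP)):
  class_0: TP=60, FP=6+11+7=24 → 60/84 = 0.71429
  class_1: TP=66, FP=15+4+8=27 → 66/93 = 0.70968
  class_2: TP=63, FP=16+6+7=29 → 63/92 = 0.68478
  class_3: TP=27, FP=8+4+12=24 → 27/51 = 0.52941
Lowest is class 'class_3' with precision = 0.5294.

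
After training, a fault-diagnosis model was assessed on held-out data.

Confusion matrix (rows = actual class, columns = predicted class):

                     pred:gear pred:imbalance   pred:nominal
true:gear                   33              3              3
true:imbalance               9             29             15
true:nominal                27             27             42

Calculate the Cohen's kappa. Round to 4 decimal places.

0.3355

Observed agreement pₒ = trace/N = 104/188 = 0.55319
Expected agreement pₑ = Σ (rowᵢ·colᵢ)/N² = (39·69 + 53·59 + 96·60)/188² = 0.32758
κ = (pₒ − pₑ)/(1 − pₑ) = (0.55319 − 0.32758)/(1 − 0.32758) = 0.3355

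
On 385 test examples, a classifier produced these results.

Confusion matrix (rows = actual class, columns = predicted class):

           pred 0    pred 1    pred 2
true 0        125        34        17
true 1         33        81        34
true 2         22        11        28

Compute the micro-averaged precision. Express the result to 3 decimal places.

Micro-averaging pools counts across classes: ΣTP=234, ΣFP=151, ΣFN=151.
Micro-precision = TP/(TP+FP) on pooled counts = 0.608 (equals overall accuracy in single-label multiclass).

0.608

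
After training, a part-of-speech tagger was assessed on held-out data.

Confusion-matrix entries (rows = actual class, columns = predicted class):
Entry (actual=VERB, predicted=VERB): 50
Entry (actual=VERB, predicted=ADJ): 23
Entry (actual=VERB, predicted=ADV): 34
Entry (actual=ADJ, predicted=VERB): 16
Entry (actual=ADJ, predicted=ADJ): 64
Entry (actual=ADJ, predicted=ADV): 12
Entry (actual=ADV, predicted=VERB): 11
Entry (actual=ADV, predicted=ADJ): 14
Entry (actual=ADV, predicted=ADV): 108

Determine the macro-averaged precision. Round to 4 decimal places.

0.6614

Per-class precision (TP/(TP+FP)):
  VERB: TP=50, FP=16+11=27 → 50/77 = 0.64935
  ADJ: TP=64, FP=23+14=37 → 64/101 = 0.63366
  ADV: TP=108, FP=34+12=46 → 108/154 = 0.70130
Macro-precision = mean = (0.64935 + 0.63366 + 0.70130) / 3 = 0.6614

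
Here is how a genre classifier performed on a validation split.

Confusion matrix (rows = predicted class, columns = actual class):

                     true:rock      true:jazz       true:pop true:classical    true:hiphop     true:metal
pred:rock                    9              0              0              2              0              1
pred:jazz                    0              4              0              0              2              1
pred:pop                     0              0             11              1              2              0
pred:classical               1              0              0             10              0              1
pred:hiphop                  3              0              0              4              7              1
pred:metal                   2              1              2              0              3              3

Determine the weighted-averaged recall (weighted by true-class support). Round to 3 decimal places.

Per-class recall (TP/(TP+FN)):
  rock: TP=9, FN=0+0+1+3+2=6 → 9/15 = 0.6000
  jazz: TP=4, FN=0+0+0+0+1=1 → 4/5 = 0.8000
  pop: TP=11, FN=0+0+0+0+2=2 → 11/13 = 0.8462
  classical: TP=10, FN=2+0+1+4+0=7 → 10/17 = 0.5882
  hiphop: TP=7, FN=0+2+2+0+3=7 → 7/14 = 0.5000
  metal: TP=3, FN=1+1+0+1+1=4 → 3/7 = 0.4286
Weighted-recall = Σ (supportᵢ/N)·recallᵢ with N=71: (15/71)·0.6000 + (5/71)·0.8000 + (13/71)·0.8462 + (17/71)·0.5882 + (14/71)·0.5000 + (7/71)·0.4286 = 0.620

0.620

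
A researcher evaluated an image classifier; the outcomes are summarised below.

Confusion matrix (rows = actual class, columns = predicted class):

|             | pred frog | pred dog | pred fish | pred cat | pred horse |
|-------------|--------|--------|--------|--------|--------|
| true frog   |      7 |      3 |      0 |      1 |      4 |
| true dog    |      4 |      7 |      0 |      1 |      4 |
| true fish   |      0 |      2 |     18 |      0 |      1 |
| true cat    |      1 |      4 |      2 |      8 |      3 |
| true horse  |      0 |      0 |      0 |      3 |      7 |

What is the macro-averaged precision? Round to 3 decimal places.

Per-class precision (TP/(TP+FP)):
  frog: TP=7, FP=4+0+1+0=5 → 7/12 = 0.5833
  dog: TP=7, FP=3+2+4+0=9 → 7/16 = 0.4375
  fish: TP=18, FP=0+0+2+0=2 → 18/20 = 0.9000
  cat: TP=8, FP=1+1+0+3=5 → 8/13 = 0.6154
  horse: TP=7, FP=4+4+1+3=12 → 7/19 = 0.3684
Macro-precision = mean = (0.5833 + 0.4375 + 0.9000 + 0.6154 + 0.3684) / 5 = 0.581

0.581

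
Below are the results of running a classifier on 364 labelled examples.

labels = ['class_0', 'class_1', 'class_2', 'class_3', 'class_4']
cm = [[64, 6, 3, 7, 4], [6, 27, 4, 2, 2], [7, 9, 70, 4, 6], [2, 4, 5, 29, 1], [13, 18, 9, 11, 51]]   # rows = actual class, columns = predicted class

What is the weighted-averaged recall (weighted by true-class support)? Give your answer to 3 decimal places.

0.662

Per-class recall (TP/(TP+FN)):
  class_0: TP=64, FN=6+3+7+4=20 → 64/84 = 0.7619
  class_1: TP=27, FN=6+4+2+2=14 → 27/41 = 0.6585
  class_2: TP=70, FN=7+9+4+6=26 → 70/96 = 0.7292
  class_3: TP=29, FN=2+4+5+1=12 → 29/41 = 0.7073
  class_4: TP=51, FN=13+18+9+11=51 → 51/102 = 0.5000
Weighted-recall = Σ (supportᵢ/N)·recallᵢ with N=364: (84/364)·0.7619 + (41/364)·0.6585 + (96/364)·0.7292 + (41/364)·0.7073 + (102/364)·0.5000 = 0.662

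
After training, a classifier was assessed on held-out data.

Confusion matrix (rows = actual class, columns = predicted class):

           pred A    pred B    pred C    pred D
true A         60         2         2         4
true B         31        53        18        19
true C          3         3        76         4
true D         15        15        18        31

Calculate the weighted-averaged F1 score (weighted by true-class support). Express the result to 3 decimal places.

0.603

Per-class F1 score (2·TP/(2·TP+FP+FN)):
  A: TP=60, FP=31+3+15=49, FN=2+2+4=8 → 120/177 = 0.6780
  B: TP=53, FP=2+3+15=20, FN=31+18+19=68 → 106/194 = 0.5464
  C: TP=76, FP=2+18+18=38, FN=3+3+4=10 → 152/200 = 0.7600
  D: TP=31, FP=4+19+4=27, FN=15+15+18=48 → 62/137 = 0.4526
Weighted-F1 score = Σ (supportᵢ/N)·F1 scoreᵢ with N=354: (68/354)·0.6780 + (121/354)·0.5464 + (86/354)·0.7600 + (79/354)·0.4526 = 0.603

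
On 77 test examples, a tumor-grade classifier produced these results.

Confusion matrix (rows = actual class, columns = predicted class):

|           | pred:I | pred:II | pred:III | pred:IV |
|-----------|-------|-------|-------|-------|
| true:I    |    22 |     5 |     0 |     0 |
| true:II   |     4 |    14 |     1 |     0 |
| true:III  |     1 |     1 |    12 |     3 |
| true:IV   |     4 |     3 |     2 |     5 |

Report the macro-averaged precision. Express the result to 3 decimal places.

Per-class precision (TP/(TP+FP)):
  I: TP=22, FP=4+1+4=9 → 22/31 = 0.7097
  II: TP=14, FP=5+1+3=9 → 14/23 = 0.6087
  III: TP=12, FP=0+1+2=3 → 12/15 = 0.8000
  IV: TP=5, FP=0+0+3=3 → 5/8 = 0.6250
Macro-precision = mean = (0.7097 + 0.6087 + 0.8000 + 0.6250) / 4 = 0.686

0.686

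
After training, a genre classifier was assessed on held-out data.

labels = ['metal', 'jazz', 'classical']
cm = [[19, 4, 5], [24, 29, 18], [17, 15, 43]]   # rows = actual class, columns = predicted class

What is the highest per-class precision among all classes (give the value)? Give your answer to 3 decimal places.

0.652

Per-class precision (TP/(TP+FP)):
  metal: TP=19, FP=24+17=41 → 19/60 = 0.3167
  jazz: TP=29, FP=4+15=19 → 29/48 = 0.6042
  classical: TP=43, FP=5+18=23 → 43/66 = 0.6515
Highest is class 'classical' with precision = 0.652.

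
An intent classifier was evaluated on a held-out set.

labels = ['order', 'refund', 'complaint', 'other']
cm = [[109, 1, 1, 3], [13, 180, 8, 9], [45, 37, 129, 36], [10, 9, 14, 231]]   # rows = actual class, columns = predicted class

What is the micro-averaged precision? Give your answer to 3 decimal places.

0.777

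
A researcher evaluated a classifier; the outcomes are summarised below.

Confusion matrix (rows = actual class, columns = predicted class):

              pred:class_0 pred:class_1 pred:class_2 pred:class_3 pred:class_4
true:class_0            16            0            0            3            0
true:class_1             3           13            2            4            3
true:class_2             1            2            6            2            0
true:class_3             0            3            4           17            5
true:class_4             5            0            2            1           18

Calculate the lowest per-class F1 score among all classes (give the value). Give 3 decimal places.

0.480

Per-class F1 score (2·TP/(2·TP+FP+FN)):
  class_0: TP=16, FP=3+1+0+5=9, FN=0+0+3+0=3 → 32/44 = 0.7273
  class_1: TP=13, FP=0+2+3+0=5, FN=3+2+4+3=12 → 26/43 = 0.6047
  class_2: TP=6, FP=0+2+4+2=8, FN=1+2+2+0=5 → 12/25 = 0.4800
  class_3: TP=17, FP=3+4+2+1=10, FN=0+3+4+5=12 → 34/56 = 0.6071
  class_4: TP=18, FP=0+3+0+5=8, FN=5+0+2+1=8 → 36/52 = 0.6923
Lowest is class 'class_2' with F1 score = 0.480.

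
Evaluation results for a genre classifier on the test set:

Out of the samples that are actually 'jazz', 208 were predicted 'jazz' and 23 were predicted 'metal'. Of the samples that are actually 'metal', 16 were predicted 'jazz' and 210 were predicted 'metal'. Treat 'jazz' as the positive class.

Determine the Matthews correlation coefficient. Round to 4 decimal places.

MCC = (TP·TN − FP·FN) / √((TP+FP)(TP+FN)(TN+FP)(TN+FN))
Numerator = 208·210 − 16·23 = 43312
Denominator = √(224·231·226·233) = √2724735552 = 52198.9995
MCC = 43312 / 52198.9995 = 0.8297

0.8297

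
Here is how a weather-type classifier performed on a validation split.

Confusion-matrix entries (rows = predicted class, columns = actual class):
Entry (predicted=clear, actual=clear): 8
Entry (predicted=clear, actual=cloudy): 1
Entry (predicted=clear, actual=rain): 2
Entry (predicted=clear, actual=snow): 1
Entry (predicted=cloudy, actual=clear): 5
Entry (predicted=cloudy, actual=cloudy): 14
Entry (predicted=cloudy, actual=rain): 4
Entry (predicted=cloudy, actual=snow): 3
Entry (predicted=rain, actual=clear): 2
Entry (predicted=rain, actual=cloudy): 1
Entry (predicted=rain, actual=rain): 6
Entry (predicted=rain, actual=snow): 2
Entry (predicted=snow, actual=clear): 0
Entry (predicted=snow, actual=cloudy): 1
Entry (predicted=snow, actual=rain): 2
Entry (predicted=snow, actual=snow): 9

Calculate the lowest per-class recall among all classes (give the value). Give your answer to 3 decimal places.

0.429

Per-class recall (TP/(TP+FN)):
  clear: TP=8, FN=5+2+0=7 → 8/15 = 0.5333
  cloudy: TP=14, FN=1+1+1=3 → 14/17 = 0.8235
  rain: TP=6, FN=2+4+2=8 → 6/14 = 0.4286
  snow: TP=9, FN=1+3+2=6 → 9/15 = 0.6000
Lowest is class 'rain' with recall = 0.429.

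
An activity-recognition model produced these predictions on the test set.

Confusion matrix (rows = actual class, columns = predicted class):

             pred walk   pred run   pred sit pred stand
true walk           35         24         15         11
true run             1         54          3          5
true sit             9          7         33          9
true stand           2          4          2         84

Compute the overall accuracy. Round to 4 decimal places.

Accuracy = trace / total = (35+54+33+84=206) / 298 = 206/298 = 0.6913

0.6913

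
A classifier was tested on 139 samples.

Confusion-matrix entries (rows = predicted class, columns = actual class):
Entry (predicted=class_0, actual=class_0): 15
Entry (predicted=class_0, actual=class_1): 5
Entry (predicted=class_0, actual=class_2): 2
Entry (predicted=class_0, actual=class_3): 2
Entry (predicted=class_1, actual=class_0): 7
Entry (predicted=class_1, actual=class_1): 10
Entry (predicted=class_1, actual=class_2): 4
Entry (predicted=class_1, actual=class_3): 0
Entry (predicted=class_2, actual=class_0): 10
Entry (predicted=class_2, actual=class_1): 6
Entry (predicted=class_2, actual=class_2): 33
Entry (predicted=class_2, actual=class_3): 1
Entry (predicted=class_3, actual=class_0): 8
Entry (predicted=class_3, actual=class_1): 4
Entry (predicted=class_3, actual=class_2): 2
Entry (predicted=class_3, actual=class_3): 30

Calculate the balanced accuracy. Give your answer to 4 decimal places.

Balanced accuracy = mean of per-class recall.
  class_0: recall = 15/40 = 0.37500
  class_1: recall = 10/25 = 0.40000
  class_2: recall = 33/41 = 0.80488
  class_3: recall = 30/33 = 0.90909
Mean = (0.37500 + 0.40000 + 0.80488 + 0.90909) / 4 = 0.6222

0.6222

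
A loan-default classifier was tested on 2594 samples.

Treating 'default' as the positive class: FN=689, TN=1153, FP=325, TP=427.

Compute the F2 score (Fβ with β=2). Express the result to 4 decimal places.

0.4093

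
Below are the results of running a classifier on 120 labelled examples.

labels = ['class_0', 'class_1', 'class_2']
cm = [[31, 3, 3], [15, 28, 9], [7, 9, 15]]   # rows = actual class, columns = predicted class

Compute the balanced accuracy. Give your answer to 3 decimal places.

0.620

Balanced accuracy = mean of per-class recall.
  class_0: recall = 31/37 = 0.8378
  class_1: recall = 28/52 = 0.5385
  class_2: recall = 15/31 = 0.4839
Mean = (0.8378 + 0.5385 + 0.4839) / 3 = 0.620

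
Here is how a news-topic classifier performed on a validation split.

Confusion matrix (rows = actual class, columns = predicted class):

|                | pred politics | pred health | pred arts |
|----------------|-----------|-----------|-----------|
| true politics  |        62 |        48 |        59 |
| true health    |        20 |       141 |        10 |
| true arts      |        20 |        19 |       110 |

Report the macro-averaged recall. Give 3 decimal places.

Per-class recall (TP/(TP+FN)):
  politics: TP=62, FN=48+59=107 → 62/169 = 0.3669
  health: TP=141, FN=20+10=30 → 141/171 = 0.8246
  arts: TP=110, FN=20+19=39 → 110/149 = 0.7383
Macro-recall = mean = (0.3669 + 0.8246 + 0.7383) / 3 = 0.643

0.643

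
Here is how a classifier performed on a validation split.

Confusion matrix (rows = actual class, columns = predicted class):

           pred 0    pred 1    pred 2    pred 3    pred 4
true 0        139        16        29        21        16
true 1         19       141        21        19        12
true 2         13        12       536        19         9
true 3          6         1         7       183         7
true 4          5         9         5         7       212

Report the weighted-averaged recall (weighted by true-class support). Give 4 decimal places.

Per-class recall (TP/(TP+FN)):
  0: TP=139, FN=16+29+21+16=82 → 139/221 = 0.62896
  1: TP=141, FN=19+21+19+12=71 → 141/212 = 0.66509
  2: TP=536, FN=13+12+19+9=53 → 536/589 = 0.91002
  3: TP=183, FN=6+1+7+7=21 → 183/204 = 0.89706
  4: TP=212, FN=5+9+5+7=26 → 212/238 = 0.89076
Weighted-recall = Σ (supportᵢ/N)·recallᵢ with N=1464: (221/1464)·0.62896 + (212/1464)·0.66509 + (589/1464)·0.91002 + (204/1464)·0.89706 + (238/1464)·0.89076 = 0.8272

0.8272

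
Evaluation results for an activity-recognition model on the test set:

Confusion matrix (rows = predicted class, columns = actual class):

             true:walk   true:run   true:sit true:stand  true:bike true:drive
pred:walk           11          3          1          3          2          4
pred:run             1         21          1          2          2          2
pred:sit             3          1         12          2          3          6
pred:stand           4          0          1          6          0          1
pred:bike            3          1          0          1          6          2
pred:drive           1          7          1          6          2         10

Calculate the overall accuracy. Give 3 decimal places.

0.500

Accuracy = trace / total = (11+21+12+6+6+10=66) / 132 = 66/132 = 0.500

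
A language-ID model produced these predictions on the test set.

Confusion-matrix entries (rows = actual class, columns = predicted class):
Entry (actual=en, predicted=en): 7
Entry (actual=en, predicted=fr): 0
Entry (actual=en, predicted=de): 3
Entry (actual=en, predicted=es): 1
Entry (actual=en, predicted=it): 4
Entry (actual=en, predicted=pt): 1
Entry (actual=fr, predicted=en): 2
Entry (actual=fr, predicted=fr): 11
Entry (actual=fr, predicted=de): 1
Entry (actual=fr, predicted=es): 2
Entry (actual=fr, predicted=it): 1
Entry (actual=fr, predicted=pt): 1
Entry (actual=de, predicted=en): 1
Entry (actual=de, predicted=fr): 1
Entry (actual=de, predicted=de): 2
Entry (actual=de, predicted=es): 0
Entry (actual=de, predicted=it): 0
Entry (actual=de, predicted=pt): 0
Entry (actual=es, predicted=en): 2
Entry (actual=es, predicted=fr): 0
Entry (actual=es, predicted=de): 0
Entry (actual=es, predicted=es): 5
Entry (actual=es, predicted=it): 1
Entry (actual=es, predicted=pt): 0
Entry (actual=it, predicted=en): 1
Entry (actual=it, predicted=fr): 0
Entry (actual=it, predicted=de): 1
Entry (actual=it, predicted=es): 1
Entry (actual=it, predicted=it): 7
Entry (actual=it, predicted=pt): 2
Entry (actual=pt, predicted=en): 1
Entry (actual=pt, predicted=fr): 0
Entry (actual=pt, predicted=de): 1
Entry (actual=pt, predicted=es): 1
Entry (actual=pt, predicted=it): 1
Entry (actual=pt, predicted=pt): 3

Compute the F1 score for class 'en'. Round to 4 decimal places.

0.4667

Treat 'en' as positive and all other classes as negative.
F1 score = 2·TP/(2·TP+FP+FN).
en: TP=7, FP=2+1+2+1+1=7, FN=0+3+1+4+1=9 → 14/30 = 0.46667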